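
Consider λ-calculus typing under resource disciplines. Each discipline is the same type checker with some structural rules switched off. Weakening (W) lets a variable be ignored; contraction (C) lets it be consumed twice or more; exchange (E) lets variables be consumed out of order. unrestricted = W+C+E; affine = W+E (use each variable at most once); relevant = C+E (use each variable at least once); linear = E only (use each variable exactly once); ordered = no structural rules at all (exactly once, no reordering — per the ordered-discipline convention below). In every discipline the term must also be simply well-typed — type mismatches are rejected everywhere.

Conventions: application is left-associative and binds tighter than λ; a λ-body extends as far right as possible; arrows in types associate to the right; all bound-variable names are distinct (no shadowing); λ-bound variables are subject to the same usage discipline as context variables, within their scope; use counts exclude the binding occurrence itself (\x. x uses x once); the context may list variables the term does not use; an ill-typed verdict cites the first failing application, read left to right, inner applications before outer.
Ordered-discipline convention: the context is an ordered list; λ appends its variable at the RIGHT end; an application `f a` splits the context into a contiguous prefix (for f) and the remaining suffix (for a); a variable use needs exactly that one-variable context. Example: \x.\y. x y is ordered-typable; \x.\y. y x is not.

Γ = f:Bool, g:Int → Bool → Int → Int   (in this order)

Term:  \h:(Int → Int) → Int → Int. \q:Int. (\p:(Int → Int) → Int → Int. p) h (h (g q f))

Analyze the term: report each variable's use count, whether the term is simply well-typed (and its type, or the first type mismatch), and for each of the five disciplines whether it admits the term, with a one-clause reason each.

counts: f ×1, g ×1, h (λ-bound) ×2, q (λ-bound) ×1, p (λ-bound) ×1
left-to-right use order: p, h, h, g, q, f
typing: well-typed at ((Int → Int) → Int → Int) → Int → Int → Int
ordered: ✗, needs contraction — h ×2
linear: ✗, needs contraction — h ×2
affine: ✗, needs contraction — h ×2
relevant: ✓, none of f, g, h, q, p goes unused
unrestricted: ✓, well-typed at ((Int → Int) → Int → Int) → Int → Int → Int; no restrictions here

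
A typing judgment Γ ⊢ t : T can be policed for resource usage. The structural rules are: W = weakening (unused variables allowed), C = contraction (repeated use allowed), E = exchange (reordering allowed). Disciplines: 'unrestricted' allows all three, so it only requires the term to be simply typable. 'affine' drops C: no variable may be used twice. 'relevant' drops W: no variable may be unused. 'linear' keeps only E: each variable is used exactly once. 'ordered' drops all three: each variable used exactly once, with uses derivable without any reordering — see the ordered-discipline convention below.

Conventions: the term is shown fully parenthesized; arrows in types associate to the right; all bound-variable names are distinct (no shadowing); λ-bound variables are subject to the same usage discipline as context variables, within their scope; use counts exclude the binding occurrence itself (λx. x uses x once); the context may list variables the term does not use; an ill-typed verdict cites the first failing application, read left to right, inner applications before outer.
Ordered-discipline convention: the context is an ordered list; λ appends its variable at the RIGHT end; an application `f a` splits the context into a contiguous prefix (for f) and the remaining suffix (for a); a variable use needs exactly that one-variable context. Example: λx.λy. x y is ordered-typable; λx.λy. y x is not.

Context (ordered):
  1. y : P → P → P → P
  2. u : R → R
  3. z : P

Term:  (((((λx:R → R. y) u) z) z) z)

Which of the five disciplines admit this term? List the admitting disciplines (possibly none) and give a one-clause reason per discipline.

admitted by: unrestricted
usage: y=1; u=1; z=3; x [bound]=0
uses in reading order: y, u, z, z, z
typing: the term checks, with type P
ordered ✗ (uses contraction: z ×3; needs weakening: x unused)
linear ✗ (uses contraction: z ×3; needs weakening: x unused)
affine ✗ (uses contraction: z ×3)
relevant ✗ (needs weakening: x unused)
unrestricted ✓ (simply typable at P; W, C, E all held)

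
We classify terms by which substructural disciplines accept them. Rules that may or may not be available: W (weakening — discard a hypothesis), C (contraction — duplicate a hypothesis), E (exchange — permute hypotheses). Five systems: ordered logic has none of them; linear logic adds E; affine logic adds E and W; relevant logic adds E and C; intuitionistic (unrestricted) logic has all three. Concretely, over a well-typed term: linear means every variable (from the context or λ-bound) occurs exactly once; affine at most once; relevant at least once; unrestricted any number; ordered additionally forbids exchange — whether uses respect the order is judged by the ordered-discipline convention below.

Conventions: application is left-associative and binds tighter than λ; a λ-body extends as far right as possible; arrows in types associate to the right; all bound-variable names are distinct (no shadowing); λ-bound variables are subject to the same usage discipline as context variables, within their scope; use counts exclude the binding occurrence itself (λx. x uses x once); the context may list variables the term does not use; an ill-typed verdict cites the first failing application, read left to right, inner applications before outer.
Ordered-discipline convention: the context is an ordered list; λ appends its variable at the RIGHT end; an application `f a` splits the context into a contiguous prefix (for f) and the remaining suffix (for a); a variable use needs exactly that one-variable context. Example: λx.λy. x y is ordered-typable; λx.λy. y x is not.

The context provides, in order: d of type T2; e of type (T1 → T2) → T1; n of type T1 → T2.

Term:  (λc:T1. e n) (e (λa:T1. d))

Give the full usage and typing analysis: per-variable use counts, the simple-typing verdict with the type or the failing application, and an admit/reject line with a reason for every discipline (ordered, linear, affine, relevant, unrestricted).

variable uses: d: 1×, e: 2×, n: 1×, c [bound]: 0×, a [bound]: 0×
use order (left to right): e, n, e, d
typing: the term checks, with type T1
ordered ✗ (e ×2 used more than once (contraction); c, a never used (weakening))
linear ✗ (e ×2 used more than once (contraction); c, a never used (weakening))
affine ✗ (e ×2 used more than once (contraction))
relevant ✗ (c, a never used (weakening))
unrestricted ✓ (typability at T1 is all that's needed)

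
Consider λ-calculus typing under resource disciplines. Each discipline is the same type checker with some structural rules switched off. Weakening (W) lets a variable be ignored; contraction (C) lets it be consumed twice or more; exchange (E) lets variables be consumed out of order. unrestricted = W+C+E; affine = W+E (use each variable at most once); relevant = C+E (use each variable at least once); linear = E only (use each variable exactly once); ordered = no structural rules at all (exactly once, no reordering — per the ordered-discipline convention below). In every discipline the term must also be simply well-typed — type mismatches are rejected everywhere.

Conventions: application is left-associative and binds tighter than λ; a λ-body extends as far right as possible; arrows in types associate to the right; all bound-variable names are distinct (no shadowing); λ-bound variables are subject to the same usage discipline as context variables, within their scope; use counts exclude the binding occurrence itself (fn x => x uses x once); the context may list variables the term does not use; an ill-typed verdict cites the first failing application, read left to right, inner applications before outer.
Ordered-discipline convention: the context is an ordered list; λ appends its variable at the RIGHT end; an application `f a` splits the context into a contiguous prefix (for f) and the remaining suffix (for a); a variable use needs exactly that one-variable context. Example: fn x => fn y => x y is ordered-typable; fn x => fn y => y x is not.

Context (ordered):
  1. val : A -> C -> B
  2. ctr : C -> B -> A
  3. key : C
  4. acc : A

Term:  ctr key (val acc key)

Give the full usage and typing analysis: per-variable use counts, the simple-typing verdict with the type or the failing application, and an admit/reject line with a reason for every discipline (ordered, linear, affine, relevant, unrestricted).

counts: val: 1, ctr: 1, key: 2, acc: 1
order of uses: ctr, key, val, acc, key
typing: ✓ — A
ordered: ✗ — repeated use of key ×2
linear: ✗ — repeated use of key ×2
affine: ✗ — repeated use of key ×2
relevant: ✓ — at least one use each (val, ctr, key, acc)
unrestricted: ✓ — type-checks (A) and nothing is barred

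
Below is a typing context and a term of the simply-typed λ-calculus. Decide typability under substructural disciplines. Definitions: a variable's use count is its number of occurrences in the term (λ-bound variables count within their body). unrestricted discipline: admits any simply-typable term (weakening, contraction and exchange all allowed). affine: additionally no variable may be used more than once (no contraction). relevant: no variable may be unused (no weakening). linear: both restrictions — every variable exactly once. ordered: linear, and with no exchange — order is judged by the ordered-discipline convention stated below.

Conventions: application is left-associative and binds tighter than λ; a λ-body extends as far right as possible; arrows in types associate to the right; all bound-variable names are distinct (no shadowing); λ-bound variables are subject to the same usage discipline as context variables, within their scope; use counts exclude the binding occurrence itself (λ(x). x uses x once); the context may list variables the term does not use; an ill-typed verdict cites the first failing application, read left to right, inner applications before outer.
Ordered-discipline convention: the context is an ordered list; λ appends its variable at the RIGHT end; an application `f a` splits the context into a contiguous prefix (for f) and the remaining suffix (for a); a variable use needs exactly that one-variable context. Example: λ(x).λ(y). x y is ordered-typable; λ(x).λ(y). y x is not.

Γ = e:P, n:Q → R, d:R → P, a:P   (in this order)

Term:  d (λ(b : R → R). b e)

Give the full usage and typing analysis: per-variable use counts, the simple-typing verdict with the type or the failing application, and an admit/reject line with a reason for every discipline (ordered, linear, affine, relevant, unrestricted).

use counts: e: 1×; n: 0×; d: 1×; a: 0×; b (bound): 1×
order of uses: d, b, e
typing: ill-typed: an argument P mismatches the expected R
ordered ✗ (a type mismatch blocks all five)
linear ✗ (the type mismatch rejects it)
affine ✗ (not simply typable)
relevant ✗ (fails simple typing)
unrestricted ✗ (a type mismatch blocks all five)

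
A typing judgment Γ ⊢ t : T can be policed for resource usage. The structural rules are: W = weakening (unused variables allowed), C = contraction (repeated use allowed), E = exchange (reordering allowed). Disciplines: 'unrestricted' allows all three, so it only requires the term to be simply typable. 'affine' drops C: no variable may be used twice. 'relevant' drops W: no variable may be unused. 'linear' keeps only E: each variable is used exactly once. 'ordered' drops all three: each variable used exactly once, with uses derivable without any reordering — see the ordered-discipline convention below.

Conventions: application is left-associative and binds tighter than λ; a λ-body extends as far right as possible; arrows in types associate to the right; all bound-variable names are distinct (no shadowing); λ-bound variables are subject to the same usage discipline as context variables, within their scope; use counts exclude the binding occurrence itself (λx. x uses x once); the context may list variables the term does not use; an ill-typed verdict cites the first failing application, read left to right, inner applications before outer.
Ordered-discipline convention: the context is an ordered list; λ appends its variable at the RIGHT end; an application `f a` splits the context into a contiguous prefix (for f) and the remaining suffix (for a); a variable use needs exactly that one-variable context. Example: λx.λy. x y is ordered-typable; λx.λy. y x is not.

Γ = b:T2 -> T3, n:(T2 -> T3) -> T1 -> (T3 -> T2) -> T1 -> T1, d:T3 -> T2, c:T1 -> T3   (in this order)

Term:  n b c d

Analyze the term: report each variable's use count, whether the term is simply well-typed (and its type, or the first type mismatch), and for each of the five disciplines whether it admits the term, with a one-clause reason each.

usage: b ×1; n ×1; d ×1; c ×1
order of uses: n, b, c, d
typing: ill-typed: an application expects T1 but receives T1 -> T3
ordered ✗ (the type mismatch rejects it)
linear ✗ (not simply typable)
affine ✗ (fails simple typing)
relevant ✗ (a type mismatch blocks all five)
unrestricted ✗ (the type mismatch rejects it)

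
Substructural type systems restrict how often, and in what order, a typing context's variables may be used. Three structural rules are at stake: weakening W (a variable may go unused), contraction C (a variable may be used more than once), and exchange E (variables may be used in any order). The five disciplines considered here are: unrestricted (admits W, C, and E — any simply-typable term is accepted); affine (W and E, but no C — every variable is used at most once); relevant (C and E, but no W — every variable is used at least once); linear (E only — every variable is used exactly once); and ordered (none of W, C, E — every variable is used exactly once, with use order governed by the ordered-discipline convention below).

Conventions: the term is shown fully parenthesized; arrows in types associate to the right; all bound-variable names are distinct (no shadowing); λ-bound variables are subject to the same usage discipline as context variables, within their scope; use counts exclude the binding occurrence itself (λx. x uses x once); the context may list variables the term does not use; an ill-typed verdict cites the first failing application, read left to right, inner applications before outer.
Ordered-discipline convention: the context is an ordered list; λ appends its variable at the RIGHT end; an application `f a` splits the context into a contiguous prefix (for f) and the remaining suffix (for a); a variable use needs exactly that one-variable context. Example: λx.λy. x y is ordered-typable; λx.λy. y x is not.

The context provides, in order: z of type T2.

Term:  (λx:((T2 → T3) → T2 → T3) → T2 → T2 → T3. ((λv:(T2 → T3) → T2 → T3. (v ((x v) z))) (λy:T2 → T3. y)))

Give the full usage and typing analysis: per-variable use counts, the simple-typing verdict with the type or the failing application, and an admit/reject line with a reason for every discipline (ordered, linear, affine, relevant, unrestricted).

use counts: z=1, x (bound)=1, v (bound)=2, y (bound)=1
uses in reading order: v, x, v, z, y
typing: ✓ — (((T2 → T3) → T2 → T3) → T2 → T2 → T3) → T2 → T3
ordered ✗ (v ×2 used more than once (contraction))
linear ✗ (v ×2 used more than once (contraction))
affine ✗ (v ×2 used more than once (contraction))
relevant ✓ (every one of z, x, v, y appears)
unrestricted ✓ (well-typed at (((T2 → T3) → T2 → T3) → T2 → T2 → T3) → T2 → T3; no restrictions here)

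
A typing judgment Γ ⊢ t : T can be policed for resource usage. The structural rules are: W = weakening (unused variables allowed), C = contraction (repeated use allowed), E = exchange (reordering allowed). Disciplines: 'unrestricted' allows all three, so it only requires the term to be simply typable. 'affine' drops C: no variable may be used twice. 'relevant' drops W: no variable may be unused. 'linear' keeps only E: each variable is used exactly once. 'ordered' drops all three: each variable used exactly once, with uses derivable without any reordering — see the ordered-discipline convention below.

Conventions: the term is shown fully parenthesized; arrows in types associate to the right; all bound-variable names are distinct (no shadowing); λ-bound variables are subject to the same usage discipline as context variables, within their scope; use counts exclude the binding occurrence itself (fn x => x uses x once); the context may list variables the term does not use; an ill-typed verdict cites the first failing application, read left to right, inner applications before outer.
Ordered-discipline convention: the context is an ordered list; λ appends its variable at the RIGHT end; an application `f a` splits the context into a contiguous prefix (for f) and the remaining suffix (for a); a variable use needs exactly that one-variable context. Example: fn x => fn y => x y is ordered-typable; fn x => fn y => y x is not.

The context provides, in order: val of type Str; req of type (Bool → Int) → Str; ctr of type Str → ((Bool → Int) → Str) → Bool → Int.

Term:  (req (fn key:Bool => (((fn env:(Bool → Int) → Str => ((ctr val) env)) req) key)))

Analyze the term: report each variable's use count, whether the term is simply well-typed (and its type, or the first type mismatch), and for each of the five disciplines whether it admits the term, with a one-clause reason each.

counts: val: 1×; req: 2×; ctr: 1×; key [bound]: 1×; env [bound]: 1×
uses in reading order: req, ctr, val, env, req, key
typing: well-typed — term : Str
ordered: ✗, req ×2 used more than once (contraction)
linear: ✗, req ×2 used more than once (contraction)
affine: ✗, req ×2 used more than once (contraction)
relevant: ✓, every one of val, req, ctr, key, env appears
unrestricted: ✓, simply typable at Str; W, C, E all held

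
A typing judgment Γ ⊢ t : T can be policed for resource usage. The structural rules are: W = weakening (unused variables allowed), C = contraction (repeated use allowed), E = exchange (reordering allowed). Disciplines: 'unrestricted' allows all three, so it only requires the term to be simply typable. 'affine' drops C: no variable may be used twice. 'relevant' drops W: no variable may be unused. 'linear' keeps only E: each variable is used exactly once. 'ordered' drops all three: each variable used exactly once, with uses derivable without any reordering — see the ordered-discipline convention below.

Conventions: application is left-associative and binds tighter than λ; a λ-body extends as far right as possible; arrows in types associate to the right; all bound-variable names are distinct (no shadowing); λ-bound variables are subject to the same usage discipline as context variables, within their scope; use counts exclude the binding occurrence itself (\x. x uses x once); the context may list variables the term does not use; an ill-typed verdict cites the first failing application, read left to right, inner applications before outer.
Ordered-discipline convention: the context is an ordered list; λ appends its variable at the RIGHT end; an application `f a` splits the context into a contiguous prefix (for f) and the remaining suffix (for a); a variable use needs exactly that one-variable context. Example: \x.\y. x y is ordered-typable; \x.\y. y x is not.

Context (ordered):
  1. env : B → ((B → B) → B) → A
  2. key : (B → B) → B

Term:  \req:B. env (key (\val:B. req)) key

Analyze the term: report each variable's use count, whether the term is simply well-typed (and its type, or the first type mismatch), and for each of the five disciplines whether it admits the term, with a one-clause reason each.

usage: env: 1×, key: 2×, req (bound): 1×, val (bound): 0×
use order (left to right): env, key, req, key
typing: well-typed — term : B → A
ordered: ✗ — uses contraction: key ×2; needs weakening: val unused
linear: ✗ — uses contraction: key ×2; needs weakening: val unused
affine: ✗ — uses contraction: key ×2
relevant: ✗ — needs weakening: val unused
unrestricted: ✓ — simply typable at B → A; W, C, E all held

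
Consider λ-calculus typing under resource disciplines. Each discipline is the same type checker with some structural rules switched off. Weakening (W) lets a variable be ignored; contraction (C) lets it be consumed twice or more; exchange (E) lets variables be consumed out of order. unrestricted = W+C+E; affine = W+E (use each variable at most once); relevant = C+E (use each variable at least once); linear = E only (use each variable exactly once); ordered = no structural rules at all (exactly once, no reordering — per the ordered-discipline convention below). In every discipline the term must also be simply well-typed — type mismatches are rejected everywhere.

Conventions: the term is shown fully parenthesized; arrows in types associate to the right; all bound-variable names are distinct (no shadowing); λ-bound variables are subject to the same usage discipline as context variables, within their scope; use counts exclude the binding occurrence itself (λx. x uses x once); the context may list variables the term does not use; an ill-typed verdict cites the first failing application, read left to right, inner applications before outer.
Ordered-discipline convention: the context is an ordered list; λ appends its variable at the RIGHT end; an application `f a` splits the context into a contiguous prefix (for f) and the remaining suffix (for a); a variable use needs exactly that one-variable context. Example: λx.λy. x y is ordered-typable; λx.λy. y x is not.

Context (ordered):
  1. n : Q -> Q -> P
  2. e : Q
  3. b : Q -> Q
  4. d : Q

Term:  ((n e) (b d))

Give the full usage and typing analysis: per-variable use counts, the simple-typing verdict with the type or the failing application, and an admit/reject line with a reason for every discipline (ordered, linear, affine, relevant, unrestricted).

counts: n ×1; e ×1; b ×1; d ×1
use order (left to right): n, e, b, d
typing: the term checks, with type P
ordered: ✓, single-use (n, e, b, d), ordered derivation ok
linear: ✓, single use per variable (n, e, b, d)
affine: ✓, n, e, b, d: no repeats, contraction unneeded
relevant: ✓, at least one use each (n, e, b, d)
unrestricted: ✓, well-typed at P; no restrictions here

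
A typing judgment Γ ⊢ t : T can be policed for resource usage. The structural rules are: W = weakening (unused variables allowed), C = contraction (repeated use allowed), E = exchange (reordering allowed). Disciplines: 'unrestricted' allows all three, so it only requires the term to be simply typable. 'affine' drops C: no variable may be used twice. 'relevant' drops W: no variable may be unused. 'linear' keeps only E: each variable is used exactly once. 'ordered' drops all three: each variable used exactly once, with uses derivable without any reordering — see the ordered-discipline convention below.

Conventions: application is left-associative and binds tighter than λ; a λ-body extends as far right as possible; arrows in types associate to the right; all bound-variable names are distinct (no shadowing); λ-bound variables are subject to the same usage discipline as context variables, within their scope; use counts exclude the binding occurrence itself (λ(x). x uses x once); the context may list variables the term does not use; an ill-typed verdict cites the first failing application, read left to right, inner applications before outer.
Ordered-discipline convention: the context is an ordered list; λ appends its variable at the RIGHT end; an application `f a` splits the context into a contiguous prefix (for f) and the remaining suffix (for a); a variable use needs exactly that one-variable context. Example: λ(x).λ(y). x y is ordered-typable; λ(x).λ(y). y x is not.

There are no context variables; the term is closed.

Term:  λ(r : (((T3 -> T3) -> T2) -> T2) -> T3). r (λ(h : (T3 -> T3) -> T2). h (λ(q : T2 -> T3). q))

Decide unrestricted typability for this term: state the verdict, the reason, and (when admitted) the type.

no — the type mismatch rejects it
use counts: r (λ-bound) ×1; h (λ-bound) ×1; q (λ-bound) ×1
uses in reading order: r, h, q
typing: ill-typed: an argument (T2 -> T3) -> T2 -> T3 mismatches the expected T3 -> T3
summary: ordered ✗, linear ✗, affine ✗, relevant ✗, unrestricted ✗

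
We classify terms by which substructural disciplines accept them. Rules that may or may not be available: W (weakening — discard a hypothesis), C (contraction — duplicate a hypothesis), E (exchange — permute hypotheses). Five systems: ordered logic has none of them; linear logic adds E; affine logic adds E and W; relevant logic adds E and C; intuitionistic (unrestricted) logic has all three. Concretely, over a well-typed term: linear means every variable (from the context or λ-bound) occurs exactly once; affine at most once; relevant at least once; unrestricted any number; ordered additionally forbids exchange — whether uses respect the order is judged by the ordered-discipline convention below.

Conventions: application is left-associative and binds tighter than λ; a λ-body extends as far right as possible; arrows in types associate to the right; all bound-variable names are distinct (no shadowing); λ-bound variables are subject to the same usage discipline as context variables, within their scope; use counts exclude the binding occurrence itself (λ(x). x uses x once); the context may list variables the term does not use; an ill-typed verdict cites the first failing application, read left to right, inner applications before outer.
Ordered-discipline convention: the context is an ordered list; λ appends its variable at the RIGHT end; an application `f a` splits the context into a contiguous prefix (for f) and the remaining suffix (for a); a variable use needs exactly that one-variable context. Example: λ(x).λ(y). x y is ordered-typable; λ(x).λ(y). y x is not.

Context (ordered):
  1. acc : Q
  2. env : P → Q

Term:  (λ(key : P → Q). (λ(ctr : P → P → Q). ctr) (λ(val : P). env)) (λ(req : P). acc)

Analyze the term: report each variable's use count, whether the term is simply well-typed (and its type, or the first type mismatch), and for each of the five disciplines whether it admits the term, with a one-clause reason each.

counts: acc: 1×; env: 1×; key [bound]: 0×; ctr [bound]: 1×; val [bound]: 0×; req [bound]: 0×
order of uses: ctr, env, acc
typing: well-typed — term : P → P → Q
ordered ✗ (key, val, req left unused)
linear ✗ (key, val, req left unused)
affine ✓ (acc, env, key, ctr, val, req: no repeats, contraction unneeded)
relevant ✗ (key, val, req left unused)
unrestricted ✓ (well-typed at P → P → Q; no restrictions here)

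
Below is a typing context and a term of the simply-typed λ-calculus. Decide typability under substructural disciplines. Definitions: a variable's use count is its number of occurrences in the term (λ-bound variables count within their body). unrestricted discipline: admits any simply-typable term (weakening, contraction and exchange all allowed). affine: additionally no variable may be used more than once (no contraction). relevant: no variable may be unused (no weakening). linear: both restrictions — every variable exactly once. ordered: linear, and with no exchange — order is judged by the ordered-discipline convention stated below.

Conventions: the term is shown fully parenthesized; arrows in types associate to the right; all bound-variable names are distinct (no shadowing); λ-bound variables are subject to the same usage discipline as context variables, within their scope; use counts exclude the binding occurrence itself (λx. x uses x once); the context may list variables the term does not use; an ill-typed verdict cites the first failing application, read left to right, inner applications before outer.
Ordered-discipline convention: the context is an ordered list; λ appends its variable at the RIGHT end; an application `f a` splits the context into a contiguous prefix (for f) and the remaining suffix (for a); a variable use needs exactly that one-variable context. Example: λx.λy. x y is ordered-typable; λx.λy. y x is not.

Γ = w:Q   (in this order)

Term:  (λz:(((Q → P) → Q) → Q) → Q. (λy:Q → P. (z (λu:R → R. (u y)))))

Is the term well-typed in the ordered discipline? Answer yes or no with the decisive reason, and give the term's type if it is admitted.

no — the type mismatch rejects it
usage: w: 0×; z (λ-bound): 1×; y (λ-bound): 1×; u (λ-bound): 1×
use order (left to right): z, u, y
typing: ill-typed: an application expects R but receives Q → P
all disciplines: ordered ✗, linear ✗, affine ✗, relevant ✗, unrestricted ✗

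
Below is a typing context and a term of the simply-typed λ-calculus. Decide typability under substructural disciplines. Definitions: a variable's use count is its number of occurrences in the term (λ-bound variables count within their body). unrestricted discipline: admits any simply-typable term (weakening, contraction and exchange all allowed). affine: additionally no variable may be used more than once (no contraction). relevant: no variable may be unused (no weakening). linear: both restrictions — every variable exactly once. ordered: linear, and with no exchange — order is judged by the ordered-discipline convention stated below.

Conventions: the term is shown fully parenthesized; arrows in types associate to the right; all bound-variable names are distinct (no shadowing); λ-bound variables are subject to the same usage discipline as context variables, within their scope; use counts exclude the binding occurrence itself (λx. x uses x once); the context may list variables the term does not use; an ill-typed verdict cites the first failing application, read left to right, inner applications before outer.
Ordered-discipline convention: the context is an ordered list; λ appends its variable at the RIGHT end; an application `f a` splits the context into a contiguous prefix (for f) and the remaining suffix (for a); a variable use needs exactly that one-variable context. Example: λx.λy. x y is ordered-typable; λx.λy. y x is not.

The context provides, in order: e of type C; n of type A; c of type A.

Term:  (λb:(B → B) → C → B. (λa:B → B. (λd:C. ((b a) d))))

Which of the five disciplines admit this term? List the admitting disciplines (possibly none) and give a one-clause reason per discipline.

admitted in: affine, unrestricted
use counts: e ×0; n ×0; c ×0; b (λ-bound) ×1; a (λ-bound) ×1; d (λ-bound) ×1
left-to-right use order: b, a, d
typing: ✓ — ((B → B) → C → B) → (B → B) → C → B
ordered: ✗, e, n, c left unused
linear: ✗, e, n, c left unused
affine: ✓, no duplicate uses among e, n, c, b, a, d
relevant: ✗, e, n, c left unused
unrestricted: ✓, type-checks (((B → B) → C → B) → (B → B) → C → B) and nothing is barred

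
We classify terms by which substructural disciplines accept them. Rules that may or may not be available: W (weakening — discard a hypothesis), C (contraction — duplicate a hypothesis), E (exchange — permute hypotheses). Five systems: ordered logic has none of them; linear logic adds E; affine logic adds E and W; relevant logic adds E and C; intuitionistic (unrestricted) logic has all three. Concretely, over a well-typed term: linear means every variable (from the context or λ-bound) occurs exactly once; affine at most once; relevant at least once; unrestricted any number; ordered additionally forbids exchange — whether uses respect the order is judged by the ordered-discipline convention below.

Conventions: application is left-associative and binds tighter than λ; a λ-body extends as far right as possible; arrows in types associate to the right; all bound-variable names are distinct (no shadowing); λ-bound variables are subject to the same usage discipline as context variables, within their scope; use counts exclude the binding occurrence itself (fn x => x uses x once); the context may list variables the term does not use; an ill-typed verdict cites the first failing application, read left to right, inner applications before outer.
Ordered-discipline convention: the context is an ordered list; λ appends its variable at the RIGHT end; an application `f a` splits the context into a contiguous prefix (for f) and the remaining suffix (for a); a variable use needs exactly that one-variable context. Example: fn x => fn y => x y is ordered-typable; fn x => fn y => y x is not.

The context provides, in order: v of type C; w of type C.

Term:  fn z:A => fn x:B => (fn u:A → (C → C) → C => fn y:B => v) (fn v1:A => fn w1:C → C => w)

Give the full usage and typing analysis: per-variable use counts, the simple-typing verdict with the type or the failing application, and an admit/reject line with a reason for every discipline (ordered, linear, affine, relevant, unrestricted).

variable uses: v=1, w=1, z [bound]=0, x [bound]=0, u [bound]=0, y [bound]=0, v1 [bound]=0, w1 [bound]=0
order of uses: v, w
typing: well-typed — term : A → B → B → C
ordered ✗ (z, x, u, y, v1, w1 never used (weakening))
linear ✗ (z, x, u, y, v1, w1 never used (weakening))
affine ✓ (at most one use each (v, w, z, x, u, y, v1, w1))
relevant ✗ (z, x, u, y, v1, w1 never used (weakening))
unrestricted ✓ (well-typed at A → B → B → C; no restrictions here)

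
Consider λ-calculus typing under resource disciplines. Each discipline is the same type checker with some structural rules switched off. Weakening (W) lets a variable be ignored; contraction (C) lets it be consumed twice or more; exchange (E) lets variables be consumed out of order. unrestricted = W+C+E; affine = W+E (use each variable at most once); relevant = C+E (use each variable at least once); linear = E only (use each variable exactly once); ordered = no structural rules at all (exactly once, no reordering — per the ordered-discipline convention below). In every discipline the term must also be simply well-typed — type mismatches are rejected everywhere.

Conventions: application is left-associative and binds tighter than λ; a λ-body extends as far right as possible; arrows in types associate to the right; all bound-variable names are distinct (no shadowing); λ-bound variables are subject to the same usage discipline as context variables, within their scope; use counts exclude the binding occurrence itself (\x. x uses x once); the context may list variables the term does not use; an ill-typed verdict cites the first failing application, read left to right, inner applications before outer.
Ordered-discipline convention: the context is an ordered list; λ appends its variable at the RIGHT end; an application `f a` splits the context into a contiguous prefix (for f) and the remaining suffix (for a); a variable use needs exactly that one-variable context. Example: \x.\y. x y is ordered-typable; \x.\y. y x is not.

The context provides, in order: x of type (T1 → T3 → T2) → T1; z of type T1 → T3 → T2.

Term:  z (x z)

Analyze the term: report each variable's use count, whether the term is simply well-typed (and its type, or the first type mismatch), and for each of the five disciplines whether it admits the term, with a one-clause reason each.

variable uses: x: 1, z: 2
use order (left to right): z, x, z
typing: well-typed — term : T3 → T2
ordered: ✗ — z ×2 used more than once (contraction)
linear: ✗ — z ×2 used more than once (contraction)
affine: ✗ — z ×2 used more than once (contraction)
relevant: ✓ — x, z: all used, weakening unneeded
unrestricted: ✓ — well-typed at T3 → T2; no restrictions here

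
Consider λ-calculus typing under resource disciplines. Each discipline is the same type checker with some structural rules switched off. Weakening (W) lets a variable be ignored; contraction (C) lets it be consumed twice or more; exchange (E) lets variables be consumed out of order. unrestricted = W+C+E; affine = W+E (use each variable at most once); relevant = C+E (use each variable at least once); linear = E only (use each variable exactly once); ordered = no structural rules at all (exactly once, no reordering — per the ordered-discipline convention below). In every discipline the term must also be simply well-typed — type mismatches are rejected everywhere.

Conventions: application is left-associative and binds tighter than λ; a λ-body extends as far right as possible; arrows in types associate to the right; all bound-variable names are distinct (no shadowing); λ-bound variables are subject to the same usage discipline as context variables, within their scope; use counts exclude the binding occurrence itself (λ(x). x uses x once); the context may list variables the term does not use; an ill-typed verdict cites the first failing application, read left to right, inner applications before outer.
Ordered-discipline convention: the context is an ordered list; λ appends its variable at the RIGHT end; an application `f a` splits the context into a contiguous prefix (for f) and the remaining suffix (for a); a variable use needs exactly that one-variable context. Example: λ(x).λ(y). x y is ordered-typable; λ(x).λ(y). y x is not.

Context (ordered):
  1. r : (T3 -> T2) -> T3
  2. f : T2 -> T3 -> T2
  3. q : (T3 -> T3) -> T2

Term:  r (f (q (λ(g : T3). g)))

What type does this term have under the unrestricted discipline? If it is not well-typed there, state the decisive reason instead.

term : T3
usage: r ×1, f ×1, q ×1, g [bound] ×1
use order (left to right): r, f, q, g
typing: ✓ — T3
summary: ordered ✓, linear ✓, affine ✓, relevant ✓, unrestricted ✓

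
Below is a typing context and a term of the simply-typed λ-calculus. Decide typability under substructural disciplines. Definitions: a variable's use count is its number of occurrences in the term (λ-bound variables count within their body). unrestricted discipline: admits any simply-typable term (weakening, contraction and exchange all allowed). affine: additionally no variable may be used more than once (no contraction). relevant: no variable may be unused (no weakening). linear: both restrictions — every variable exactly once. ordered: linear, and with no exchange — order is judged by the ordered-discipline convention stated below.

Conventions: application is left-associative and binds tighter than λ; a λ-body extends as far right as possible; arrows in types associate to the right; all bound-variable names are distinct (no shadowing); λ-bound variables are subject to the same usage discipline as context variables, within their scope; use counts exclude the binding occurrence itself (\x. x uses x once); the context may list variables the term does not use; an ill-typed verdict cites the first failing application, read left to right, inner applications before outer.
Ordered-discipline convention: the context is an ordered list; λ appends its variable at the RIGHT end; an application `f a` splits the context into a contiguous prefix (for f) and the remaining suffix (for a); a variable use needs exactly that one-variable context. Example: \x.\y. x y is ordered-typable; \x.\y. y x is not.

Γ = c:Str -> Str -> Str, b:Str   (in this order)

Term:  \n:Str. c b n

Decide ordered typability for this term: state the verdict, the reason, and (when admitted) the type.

yes — c, b, n: once each, no exchange needed; term : Str -> Str
use counts: c: 1×; b: 1×; n (λ-bound): 1×
uses in reading order: c, b, n
typing: the term checks, with type Str -> Str
summary: ordered ✓ · linear ✓ · affine ✓ · relevant ✓ · unrestricted ✓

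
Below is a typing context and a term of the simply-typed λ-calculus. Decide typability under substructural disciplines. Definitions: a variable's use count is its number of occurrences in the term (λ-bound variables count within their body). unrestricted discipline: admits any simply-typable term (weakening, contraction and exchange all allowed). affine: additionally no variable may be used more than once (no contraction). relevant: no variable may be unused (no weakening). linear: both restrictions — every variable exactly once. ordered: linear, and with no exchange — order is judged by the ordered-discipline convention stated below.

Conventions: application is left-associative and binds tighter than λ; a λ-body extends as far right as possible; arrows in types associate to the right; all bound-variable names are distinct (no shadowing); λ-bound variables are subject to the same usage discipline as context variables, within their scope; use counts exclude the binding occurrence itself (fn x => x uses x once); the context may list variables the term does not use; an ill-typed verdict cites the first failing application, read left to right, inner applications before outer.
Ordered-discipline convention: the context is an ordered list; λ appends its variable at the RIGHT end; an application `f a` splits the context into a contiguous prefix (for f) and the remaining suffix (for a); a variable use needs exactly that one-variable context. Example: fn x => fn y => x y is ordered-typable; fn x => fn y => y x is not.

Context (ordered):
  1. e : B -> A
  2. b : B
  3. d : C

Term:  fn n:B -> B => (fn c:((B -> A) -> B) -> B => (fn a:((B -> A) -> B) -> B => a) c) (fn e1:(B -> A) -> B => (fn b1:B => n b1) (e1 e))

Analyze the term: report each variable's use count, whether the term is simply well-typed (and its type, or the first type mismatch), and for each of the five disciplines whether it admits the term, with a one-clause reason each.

usage: e: 1; b: 0; d: 0; n (λ-bound): 1; c (λ-bound): 1; a (λ-bound): 1; e1 (λ-bound): 1; b1 (λ-bound): 1
use order (left to right): a, c, n, b1, e1, e
typing: well-typed at (B -> B) -> ((B -> A) -> B) -> B
ordered: ✗ — b, d never used (weakening)
linear: ✗ — b, d never used (weakening)
affine: ✓ — none of e, b, d, n, c, a, e1, b1 used more than once
relevant: ✗ — b, d never used (weakening)
unrestricted: ✓ — type-checks ((B -> B) -> ((B -> A) -> B) -> B) and nothing is barred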